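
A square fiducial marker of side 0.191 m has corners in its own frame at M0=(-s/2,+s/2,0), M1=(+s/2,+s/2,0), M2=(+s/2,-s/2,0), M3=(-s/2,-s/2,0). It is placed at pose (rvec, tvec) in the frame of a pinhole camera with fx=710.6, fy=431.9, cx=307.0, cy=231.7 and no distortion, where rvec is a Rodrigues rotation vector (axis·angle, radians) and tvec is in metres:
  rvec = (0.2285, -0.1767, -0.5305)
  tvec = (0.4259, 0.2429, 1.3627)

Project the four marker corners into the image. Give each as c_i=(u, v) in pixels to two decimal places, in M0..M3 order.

c0=(508.55, 348.50) c1=(587.97, 316.19) c2=(550.08, 268.01) c3=(467.10, 300.79)

Intrinsics K: fx=710.6, fy=431.9, cx=307.0, cy=231.7
Marker side s = 0.191 m; corners in marker frame (Z=0):
  M0 = (-0.0955, +0.0955, 0)
  M1 = (+0.0955, +0.0955, 0)
  M2 = (+0.0955, -0.0955, 0)
  M3 = (-0.0955, -0.0955, 0)
rvec = (0.2285, -0.1767, -0.5305), |rvec| = θ = 0.60404 rad = 34.609°
Rodrigues: sinθ=0.56797, 1−cosθ=0.17695; R = I + sinθ·[k]× + (1−cosθ)·[k]×²:
    [+0.84837 +0.47924 -0.22494]
    [-0.51840 +0.83819 -0.16939]
    [+0.10736 +0.26032 +0.95954]
t = (0.4259, 0.2429, 1.3627) m
M0: Pc = R·M0+t = (+0.39065, +0.37245, +1.37731); u = 710.6·(+0.39065)/1.37731 + 307.0 = 508.5488, v = 431.9·(+0.37245)/1.37731 + 231.7 = 348.4954
M1: Pc = R·M1+t = (+0.55269, +0.27344, +1.39781); u = 710.6·(+0.55269)/1.39781 + 307.0 = 587.9669, v = 431.9·(+0.27344)/1.39781 + 231.7 = 316.1880
M2: Pc = R·M2+t = (+0.46115, +0.11335, +1.34809); u = 710.6·(+0.46115)/1.34809 + 307.0 = 550.0800, v = 431.9·(+0.11335)/1.34809 + 231.7 = 268.0134
M3: Pc = R·M3+t = (+0.29911, +0.21236, +1.32759); u = 710.6·(+0.29911)/1.32759 + 307.0 = 467.1024, v = 431.9·(+0.21236)/1.32759 + 231.7 = 300.7866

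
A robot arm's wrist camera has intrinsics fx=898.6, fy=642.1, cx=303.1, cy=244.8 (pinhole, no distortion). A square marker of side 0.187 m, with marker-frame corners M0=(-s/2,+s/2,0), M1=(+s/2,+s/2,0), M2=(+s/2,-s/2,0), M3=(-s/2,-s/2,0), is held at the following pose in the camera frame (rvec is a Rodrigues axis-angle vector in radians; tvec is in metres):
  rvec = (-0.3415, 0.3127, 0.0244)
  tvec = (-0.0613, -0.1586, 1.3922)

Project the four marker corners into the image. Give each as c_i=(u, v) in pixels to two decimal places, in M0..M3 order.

Intrinsics K: fx=898.6, fy=642.1, cx=303.1, cy=244.8
Marker side s = 0.187 m; corners in marker frame (Z=0):
  M0 = (-0.0935, +0.0935, 0)
  M1 = (+0.0935, +0.0935, 0)
  M2 = (+0.0935, -0.0935, 0)
  M3 = (-0.0935, -0.0935, 0)
rvec = (-0.3415, 0.3127, 0.0244), |rvec| = θ = 0.46368 rad = 26.567°
Rodrigues: sinθ=0.44724, 1−cosθ=0.10559; R = I + sinθ·[k]× + (1−cosθ)·[k]×²:
    [+0.95169 -0.07598 +0.29752]
    [-0.02891 +0.94243 +0.33314]
    [-0.30571 -0.32565 +0.89471]
t = (-0.0613, -0.1586, 1.3922) m
M0: Pc = R·M0+t = (-0.15739, -0.06778, +1.39034); u = 898.6·(-0.15739)/1.39034 + 303.1 = 201.3780, v = 642.1·(-0.06778)/1.39034 + 244.8 = 213.4973
M1: Pc = R·M1+t = (+0.02058, -0.07319, +1.33317); u = 898.6·(+0.02058)/1.33317 + 303.1 = 316.9707, v = 642.1·(-0.07319)/1.33317 + 244.8 = 209.5514
M2: Pc = R·M2+t = (+0.03479, -0.24942, +1.39406); u = 898.6·(+0.03479)/1.39406 + 303.1 = 325.5232, v = 642.1·(-0.24942)/1.39406 + 244.8 = 129.9180
M3: Pc = R·M3+t = (-0.14318, -0.24401, +1.45123); u = 898.6·(-0.14318)/1.45123 + 303.1 = 214.4440, v = 642.1·(-0.24401)/1.45123 + 244.8 = 136.8353

c0=(201.38, 213.50) c1=(316.97, 209.55) c2=(325.52, 129.92) c3=(214.44, 136.84)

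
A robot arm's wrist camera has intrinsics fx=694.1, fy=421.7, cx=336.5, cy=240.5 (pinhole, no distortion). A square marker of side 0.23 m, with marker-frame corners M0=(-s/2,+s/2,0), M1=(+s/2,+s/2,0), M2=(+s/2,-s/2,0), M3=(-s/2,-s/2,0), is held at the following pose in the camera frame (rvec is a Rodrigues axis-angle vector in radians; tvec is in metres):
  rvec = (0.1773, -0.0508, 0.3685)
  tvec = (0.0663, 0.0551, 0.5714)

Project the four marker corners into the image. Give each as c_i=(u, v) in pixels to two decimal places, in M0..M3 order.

c0=(237.84, 327.59) c1=(489.04, 382.09) c2=(602.21, 233.19) c3=(337.58, 169.79)

Intrinsics K: fx=694.1, fy=421.7, cx=336.5, cy=240.5
Marker side s = 0.23 m; corners in marker frame (Z=0):
  M0 = (-0.1150, +0.1150, 0)
  M1 = (+0.1150, +0.1150, 0)
  M2 = (+0.1150, -0.1150, 0)
  M3 = (-0.1150, -0.1150, 0)
rvec = (0.1773, -0.0508, 0.3685), |rvec| = θ = 0.41208 rad = 23.610°
Rodrigues: sinθ=0.40051, 1−cosθ=0.08371; R = I + sinθ·[k]× + (1−cosθ)·[k]×²:
    [+0.93179 -0.36260 -0.01717]
    [+0.35372 +0.91756 -0.18155]
    [+0.08158 +0.16310 +0.98323]
t = (0.0663, 0.0551, 0.5714) m
M0: Pc = R·M0+t = (-0.08255, +0.11994, +0.58077); u = 694.1·(-0.08255)/0.58077 + 336.5 = 237.8368, v = 421.7·(+0.11994)/0.58077 + 240.5 = 327.5899
M1: Pc = R·M1+t = (+0.13176, +0.20130, +0.59954); u = 694.1·(+0.13176)/0.59954 + 336.5 = 489.0379, v = 421.7·(+0.20130)/0.59954 + 240.5 = 382.0875
M2: Pc = R·M2+t = (+0.21515, -0.00974, +0.56203); u = 694.1·(+0.21515)/0.56203 + 336.5 = 602.2150, v = 421.7·(-0.00974)/0.56203 + 240.5 = 233.1904
M3: Pc = R·M3+t = (+0.00084, -0.09110, +0.54326); u = 694.1·(+0.00084)/0.54326 + 336.5 = 337.5776, v = 421.7·(-0.09110)/0.54326 + 240.5 = 169.7868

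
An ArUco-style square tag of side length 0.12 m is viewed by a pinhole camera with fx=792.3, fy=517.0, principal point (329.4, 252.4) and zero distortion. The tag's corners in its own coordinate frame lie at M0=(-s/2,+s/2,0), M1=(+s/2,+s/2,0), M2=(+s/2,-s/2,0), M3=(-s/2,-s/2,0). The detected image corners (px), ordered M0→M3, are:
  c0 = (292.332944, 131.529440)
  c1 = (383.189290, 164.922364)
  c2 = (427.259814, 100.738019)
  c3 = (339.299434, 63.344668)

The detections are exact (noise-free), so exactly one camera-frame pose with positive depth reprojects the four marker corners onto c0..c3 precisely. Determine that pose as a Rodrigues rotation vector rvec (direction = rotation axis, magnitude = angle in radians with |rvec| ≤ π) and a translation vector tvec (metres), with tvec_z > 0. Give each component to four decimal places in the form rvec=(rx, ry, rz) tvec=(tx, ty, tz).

rvec=(0.0860, -0.4452, 0.4160) tvec=(0.0350, -0.2259, 0.8540)

Intrinsics K: fx=792.3, fy=517.0, cx=329.4, cy=252.4
Marker side s = 0.12 m; corners in marker frame (Z=0):
  M0 = (-0.0600, +0.0600, 0)
  M1 = (+0.0600, +0.0600, 0)
  M2 = (+0.0600, -0.0600, 0)
  M3 = (-0.0600, -0.0600, 0)
Detected image corners:
  c0 = (292.332944, 131.529440) px
  c1 = (383.189290, 164.922364) px
  c2 = (427.259814, 100.738019) px
  c3 = (339.299434, 63.344668) px
Planar DLT: solve 8×8 A·h = b for H (H[2,2]=1):
  H  [+928.69795 -382.77304 +361.90108]
  H  [+353.59828 +549.80834 +115.65342]
  H  [+0.50936 -0.01060 +1.00000]
B = K⁻¹H; ‖b₁‖=1.171005, ‖b₂‖=1.171005; λ = 2/(‖b₁‖+‖b₂‖) = 0.853967, sign → tz>0 ⇒ λ=+0.853967
r₁ = λ·B[:,0] = (+0.82014,+0.37171,+0.43498); r₂ = λ·B[:,1] = (-0.40880,+0.91258,-0.00905)
r₃ = r₁×r₂ = (-0.40032,-0.17040,+0.90039); SVD([r₁ r₂ r₃]) → R = UVᵀ:
  R  [+0.82014 -0.40880 -0.40032]
  R  [+0.37171 +0.91258 -0.17040]
  R  [+0.43498 -0.00905 +0.90039]
t = (+0.03503, -0.22587, +0.85397) m
tr R = 2.633111; θ = arccos((tr R − 1)/2) = 0.615378 rad = 35.259°
axis k = ((R−Rᵀ)₃₂, (R−Rᵀ)₁₃, (R−Rᵀ)₂₁) / (2 sinθ) = (+0.139751, -0.723493, +0.676039)
rvec = θ·k = (+0.086000, -0.445221, +0.416019)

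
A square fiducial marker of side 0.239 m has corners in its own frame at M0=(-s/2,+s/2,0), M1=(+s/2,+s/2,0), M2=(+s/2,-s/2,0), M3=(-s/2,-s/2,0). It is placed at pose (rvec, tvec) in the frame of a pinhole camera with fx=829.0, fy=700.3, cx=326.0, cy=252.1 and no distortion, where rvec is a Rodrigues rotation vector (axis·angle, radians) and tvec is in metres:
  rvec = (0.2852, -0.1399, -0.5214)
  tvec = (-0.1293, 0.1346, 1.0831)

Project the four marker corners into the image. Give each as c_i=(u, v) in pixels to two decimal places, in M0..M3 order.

c0=(195.03, 437.50) c1=(347.72, 359.55) c2=(260.81, 235.31) c3=(96.29, 317.01)

Intrinsics K: fx=829.0, fy=700.3, cx=326.0, cy=252.1
Marker side s = 0.239 m; corners in marker frame (Z=0):
  M0 = (-0.1195, +0.1195, 0)
  M1 = (+0.1195, +0.1195, 0)
  M2 = (+0.1195, -0.1195, 0)
  M3 = (-0.1195, -0.1195, 0)
rvec = (0.2852, -0.1399, -0.5214), |rvec| = θ = 0.61055 rad = 34.982°
Rodrigues: sinθ=0.57332, 1−cosθ=0.18067; R = I + sinθ·[k]× + (1−cosθ)·[k]×²:
    [+0.85876 +0.47027 -0.20344]
    [-0.50894 +0.82882 -0.23246]
    [+0.05930 +0.30316 +0.95109]
t = (-0.1293, 0.1346, 1.0831) m
M0: Pc = R·M0+t = (-0.17572, +0.29446, +1.11224); u = 829.0·(-0.17572)/1.11224 + 326.0 = 195.0253, v = 700.3·(+0.29446)/1.11224 + 252.1 = 437.5023
M1: Pc = R·M1+t = (+0.02952, +0.17283, +1.12641); u = 829.0·(+0.02952)/1.12641 + 326.0 = 347.7243, v = 700.3·(+0.17283)/1.12641 + 252.1 = 359.5468
M2: Pc = R·M2+t = (-0.08288, -0.02526, +1.05396); u = 829.0·(-0.08288)/1.05396 + 326.0 = 260.8135, v = 700.3·(-0.02526)/1.05396 + 252.1 = 235.3143
M3: Pc = R·M3+t = (-0.28812, +0.09637, +1.03979); u = 829.0·(-0.28812)/1.03979 + 326.0 = 96.2893, v = 700.3·(+0.09637)/1.03979 + 252.1 = 317.0087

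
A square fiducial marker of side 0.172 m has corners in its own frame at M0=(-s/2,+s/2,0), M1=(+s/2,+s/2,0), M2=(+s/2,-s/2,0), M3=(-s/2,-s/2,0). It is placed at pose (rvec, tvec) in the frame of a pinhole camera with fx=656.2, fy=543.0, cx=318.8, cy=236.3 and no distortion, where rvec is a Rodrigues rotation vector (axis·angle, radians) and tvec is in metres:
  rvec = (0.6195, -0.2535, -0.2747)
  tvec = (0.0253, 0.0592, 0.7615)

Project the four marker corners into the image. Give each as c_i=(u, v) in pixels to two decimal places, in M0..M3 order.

Intrinsics K: fx=656.2, fy=543.0, cx=318.8, cy=236.3
Marker side s = 0.172 m; corners in marker frame (Z=0):
  M0 = (-0.0860, +0.0860, 0)
  M1 = (+0.0860, +0.0860, 0)
  M2 = (+0.0860, -0.0860, 0)
  M3 = (-0.0860, -0.0860, 0)
rvec = (0.6195, -0.2535, -0.2747), |rvec| = θ = 0.72353 rad = 41.455°
Rodrigues: sinθ=0.66204, 1−cosθ=0.25053; R = I + sinθ·[k]× + (1−cosθ)·[k]×²:
    [+0.93313 +0.17620 -0.31339]
    [-0.32651 +0.78022 -0.53352]
    [+0.15051 +0.60017 +0.78558]
t = (0.0253, 0.0592, 0.7615) m
M0: Pc = R·M0+t = (-0.03980, +0.15438, +0.80017); u = 656.2·(-0.03980)/0.80017 + 318.8 = 286.1638, v = 543.0·(+0.15438)/0.80017 + 236.3 = 341.0623
M1: Pc = R·M1+t = (+0.12070, +0.09822, +0.82606); u = 656.2·(+0.12070)/0.82606 + 318.8 = 414.6829, v = 543.0·(+0.09822)/0.82606 + 236.3 = 300.8635
M2: Pc = R·M2+t = (+0.09040, -0.03598, +0.72283); u = 656.2·(+0.09040)/0.72283 + 318.8 = 400.8640, v = 543.0·(-0.03598)/0.72283 + 236.3 = 209.2721
M3: Pc = R·M3+t = (-0.07010, +0.02018, +0.69694); u = 656.2·(-0.07010)/0.69694 + 318.8 = 252.7956, v = 543.0·(+0.02018)/0.69694 + 236.3 = 252.0229

c0=(286.16, 341.06) c1=(414.68, 300.86) c2=(400.86, 209.27) c3=(252.80, 252.02)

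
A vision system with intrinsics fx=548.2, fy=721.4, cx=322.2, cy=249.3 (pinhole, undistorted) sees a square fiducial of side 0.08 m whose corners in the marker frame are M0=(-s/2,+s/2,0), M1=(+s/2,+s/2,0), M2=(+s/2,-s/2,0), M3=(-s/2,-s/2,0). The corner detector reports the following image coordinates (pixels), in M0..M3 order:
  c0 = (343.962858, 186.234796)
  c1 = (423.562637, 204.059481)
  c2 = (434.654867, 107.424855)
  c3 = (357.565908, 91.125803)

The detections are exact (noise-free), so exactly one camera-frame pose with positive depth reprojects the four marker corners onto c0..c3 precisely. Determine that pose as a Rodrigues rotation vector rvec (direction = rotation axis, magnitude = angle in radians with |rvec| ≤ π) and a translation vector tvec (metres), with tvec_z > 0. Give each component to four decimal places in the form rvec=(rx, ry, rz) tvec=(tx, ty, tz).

rvec=(-0.2412, 0.0478, 0.1822) tvec=(0.0685, -0.0792, 0.5548)

Intrinsics K: fx=548.2, fy=721.4, cx=322.2, cy=249.3
Marker side s = 0.08 m; corners in marker frame (Z=0):
  M0 = (-0.0400, +0.0400, 0)
  M1 = (+0.0400, +0.0400, 0)
  M2 = (+0.0400, -0.0400, 0)
  M3 = (-0.0400, -0.0400, 0)
Detected image corners:
  c0 = (343.962858, 186.234796) px
  c1 = (423.562637, 204.059481) px
  c2 = (434.654867, 107.424855) px
  c3 = (357.565908, 91.125803) px
Planar DLT: solve 8×8 A·h = b for H (H[2,2]=1):
  H  [+930.63425 -318.26371 +389.84582]
  H  [+194.83834 +1136.49628 +146.36322]
  H  [-0.12414 -0.42017 +1.00000]
B = K⁻¹H; ‖b₁‖=1.802311, ‖b₂‖=1.802311; λ = 2/(‖b₁‖+‖b₂‖) = 0.554843, sign → tz>0 ⇒ λ=+0.554843
r₁ = λ·B[:,0] = (+0.98239,+0.17366,-0.06888); r₂ = λ·B[:,1] = (-0.18510,+0.95467,-0.23313)
r₃ = r₁×r₂ = (+0.02527,+0.24177,+0.97000); SVD([r₁ r₂ r₃]) → R = UVᵀ:
  R  [+0.98239 -0.18510 +0.02527]
  R  [+0.17366 +0.95467 +0.24177]
  R  [-0.06888 -0.23313 +0.97000]
t = (+0.06847, -0.07917, +0.55484) m
tr R = 2.907065; θ = arccos((tr R − 1)/2) = 0.306046 rad = 17.535°
axis k = ((R−Rᵀ)₃₂, (R−Rᵀ)₁₃, (R−Rᵀ)₂₁) / (2 sinθ) = (-0.788115, +0.156243, +0.595367)
rvec = θ·k = (-0.241200, +0.047818, +0.182210)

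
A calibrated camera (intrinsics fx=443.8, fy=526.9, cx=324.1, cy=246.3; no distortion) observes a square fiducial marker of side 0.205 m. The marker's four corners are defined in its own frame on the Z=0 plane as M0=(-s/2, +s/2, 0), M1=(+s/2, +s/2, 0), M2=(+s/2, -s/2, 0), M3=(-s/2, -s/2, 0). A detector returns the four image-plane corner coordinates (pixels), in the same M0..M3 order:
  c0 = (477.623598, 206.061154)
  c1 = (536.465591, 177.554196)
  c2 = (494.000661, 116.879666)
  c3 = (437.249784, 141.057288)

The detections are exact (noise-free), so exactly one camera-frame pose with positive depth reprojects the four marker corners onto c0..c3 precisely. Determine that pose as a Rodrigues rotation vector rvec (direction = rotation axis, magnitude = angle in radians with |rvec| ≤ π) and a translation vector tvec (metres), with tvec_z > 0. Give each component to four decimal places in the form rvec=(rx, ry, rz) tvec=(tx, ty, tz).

Intrinsics K: fx=443.8, fy=526.9, cx=324.1, cy=246.3
Marker side s = 0.205 m; corners in marker frame (Z=0):
  M0 = (-0.1025, +0.1025, 0)
  M1 = (+0.1025, +0.1025, 0)
  M2 = (+0.1025, -0.1025, 0)
  M3 = (-0.1025, -0.1025, 0)
Detected image corners:
  c0 = (477.623598, 206.061154) px
  c1 = (536.465591, 177.554196) px
  c2 = (494.000661, 116.879666) px
  c3 = (437.249784, 141.057288) px
Planar DLT: solve 8×8 A·h = b for H (H[2,2]=1):
  H  [+379.78345 +46.07381 +486.25065]
  H  [-95.82654 +254.84191 +159.08244]
  H  [+0.20154 -0.32093 +1.00000]
B = K⁻¹H; ‖b₁‖=0.786709, ‖b₂‖=0.786709; λ = 2/(‖b₁‖+‖b₂‖) = 1.271118, sign → tz>0 ⇒ λ=+1.271118
r₁ = λ·B[:,0] = (+0.90068,-0.35093,+0.25618); r₂ = λ·B[:,1] = (+0.42987,+0.80548,-0.40793)
r₃ = r₁×r₂ = (-0.06320,+0.47754,+0.87633); SVD([r₁ r₂ r₃]) → R = UVᵀ:
  R  [+0.90068 +0.42987 -0.06320]
  R  [-0.35093 +0.80548 +0.47754]
  R  [+0.25618 -0.40793 +0.87633]
t = (+0.46443, -0.21041, +1.27112) m
tr R = 2.582490; θ = arccos((tr R − 1)/2) = 0.657954 rad = 37.698°
axis k = ((R−Rᵀ)₃₂, (R−Rᵀ)₁₃, (R−Rᵀ)₂₁) / (2 sinθ) = (-0.724022, -0.261146, -0.638432)
rvec = θ·k = (-0.476373, -0.171822, -0.420059)

rvec=(-0.4764, -0.1718, -0.4201) tvec=(0.4644, -0.2104, 1.2711)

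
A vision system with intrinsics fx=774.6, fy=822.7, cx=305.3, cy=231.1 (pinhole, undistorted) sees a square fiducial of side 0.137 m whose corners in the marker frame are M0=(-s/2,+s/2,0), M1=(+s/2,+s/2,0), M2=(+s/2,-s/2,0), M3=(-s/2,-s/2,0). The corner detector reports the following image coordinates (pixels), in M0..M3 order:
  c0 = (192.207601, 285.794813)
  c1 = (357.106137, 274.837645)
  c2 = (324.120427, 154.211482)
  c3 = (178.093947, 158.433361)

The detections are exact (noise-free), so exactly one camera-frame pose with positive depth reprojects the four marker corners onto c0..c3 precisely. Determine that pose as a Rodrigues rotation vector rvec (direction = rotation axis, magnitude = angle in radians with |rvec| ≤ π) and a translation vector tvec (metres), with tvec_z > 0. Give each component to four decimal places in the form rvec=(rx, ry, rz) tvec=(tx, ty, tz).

rvec=(-0.7098, -0.2039, -0.1285) tvec=(-0.0360, -0.0138, 0.6749)

Intrinsics K: fx=774.6, fy=822.7, cx=305.3, cy=231.1
Marker side s = 0.137 m; corners in marker frame (Z=0):
  M0 = (-0.0685, +0.0685, 0)
  M1 = (+0.0685, +0.0685, 0)
  M2 = (+0.0685, -0.0685, 0)
  M3 = (-0.0685, -0.0685, 0)
Detected image corners:
  c0 = (192.207601, 285.794813) px
  c1 = (357.106137, 274.837645) px
  c2 = (324.120427, 154.211482) px
  c3 = (178.093947, 158.433361) px
Planar DLT: solve 8×8 A·h = b for H (H[2,2]=1):
  H  [+1219.48662 -72.94317 +263.93154]
  H  [+20.21542 +699.82996 +214.25003]
  H  [+0.33911 -0.93745 +1.00000]
B = K⁻¹H; ‖b₁‖=1.481746, ‖b₂‖=1.481746; λ = 2/(‖b₁‖+‖b₂‖) = 0.674880, sign → tz>0 ⇒ λ=+0.674880
r₁ = λ·B[:,0] = (+0.97229,-0.04770,+0.22886); r₂ = λ·B[:,1] = (+0.18581,+0.75180,-0.63267)
r₃ = r₁×r₂ = (-0.14188,+0.65766,+0.73984); SVD([r₁ r₂ r₃]) → R = UVᵀ:
  R  [+0.97229 +0.18581 -0.14188]
  R  [-0.04770 +0.75180 +0.65766]
  R  [+0.22886 -0.63267 +0.73984]
t = (-0.03604, -0.01382, +0.67488) m
tr R = 2.463931; θ = arccos((tr R − 1)/2) = 0.749594 rad = 42.949°
axis k = ((R−Rᵀ)₃₂, (R−Rᵀ)₁₃, (R−Rᵀ)₂₁) / (2 sinθ) = (-0.946898, -0.272064, -0.171360)
rvec = θ·k = (-0.709790, -0.203938, -0.128451)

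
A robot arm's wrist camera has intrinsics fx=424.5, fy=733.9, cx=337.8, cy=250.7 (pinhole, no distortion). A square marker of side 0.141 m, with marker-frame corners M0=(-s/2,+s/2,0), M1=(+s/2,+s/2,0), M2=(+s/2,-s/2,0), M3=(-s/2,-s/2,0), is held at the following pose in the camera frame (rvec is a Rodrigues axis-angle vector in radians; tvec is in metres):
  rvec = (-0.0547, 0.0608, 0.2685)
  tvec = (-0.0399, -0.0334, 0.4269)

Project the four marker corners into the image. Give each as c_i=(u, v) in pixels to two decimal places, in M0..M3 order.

c0=(212.41, 277.95) c1=(347.07, 343.61) c2=(384.45, 108.01) c3=(250.98, 48.47)

Intrinsics K: fx=424.5, fy=733.9, cx=337.8, cy=250.7
Marker side s = 0.141 m; corners in marker frame (Z=0):
  M0 = (-0.0705, +0.0705, 0)
  M1 = (+0.0705, +0.0705, 0)
  M2 = (+0.0705, -0.0705, 0)
  M3 = (-0.0705, -0.0705, 0)
rvec = (-0.0547, 0.0608, 0.2685), |rvec| = θ = 0.28068 rad = 16.082°
Rodrigues: sinθ=0.27701, 1−cosθ=0.03913; R = I + sinθ·[k]× + (1−cosθ)·[k]×²:
    [+0.96235 -0.26664 +0.05271]
    [+0.26334 +0.96270 +0.06209]
    [-0.06730 -0.04588 +0.99668]
t = (-0.0399, -0.0334, 0.4269) m
M0: Pc = R·M0+t = (-0.12654, +0.01591, +0.42841); u = 424.5·(-0.12654)/0.42841 + 337.8 = 212.4110, v = 733.9·(+0.01591)/0.42841 + 250.7 = 277.9472
M1: Pc = R·M1+t = (+0.00915, +0.05304, +0.41892); u = 424.5·(+0.00915)/0.41892 + 337.8 = 347.0696, v = 733.9·(+0.05304)/0.41892 + 250.7 = 343.6125
M2: Pc = R·M2+t = (+0.04674, -0.08271, +0.42539); u = 424.5·(+0.04674)/0.42539 + 337.8 = 384.4463, v = 733.9·(-0.08271)/0.42539 + 250.7 = 108.0132
M3: Pc = R·M3+t = (-0.08895, -0.11984, +0.43488); u = 424.5·(-0.08895)/0.43488 + 337.8 = 250.9751, v = 733.9·(-0.11984)/0.43488 + 250.7 = 48.4655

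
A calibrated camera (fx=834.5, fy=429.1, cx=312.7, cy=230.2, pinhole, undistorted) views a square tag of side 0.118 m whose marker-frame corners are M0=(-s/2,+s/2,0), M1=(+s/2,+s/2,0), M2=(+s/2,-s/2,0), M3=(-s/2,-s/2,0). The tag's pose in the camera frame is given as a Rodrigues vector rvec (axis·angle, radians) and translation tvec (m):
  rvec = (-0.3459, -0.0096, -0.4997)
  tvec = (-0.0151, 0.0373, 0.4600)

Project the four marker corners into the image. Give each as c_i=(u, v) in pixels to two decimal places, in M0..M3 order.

c0=(237.66, 341.88) c1=(433.36, 286.07) c2=(328.13, 195.89) c3=(145.73, 245.12)

Intrinsics K: fx=834.5, fy=429.1, cx=312.7, cy=230.2
Marker side s = 0.118 m; corners in marker frame (Z=0):
  M0 = (-0.0590, +0.0590, 0)
  M1 = (+0.0590, +0.0590, 0)
  M2 = (+0.0590, -0.0590, 0)
  M3 = (-0.0590, -0.0590, 0)
rvec = (-0.3459, -0.0096, -0.4997), |rvec| = θ = 0.60781 rad = 34.825°
Rodrigues: sinθ=0.57108, 1−cosθ=0.17910; R = I + sinθ·[k]× + (1−cosθ)·[k]×²:
    [+0.87890 +0.47111 +0.07478]
    [-0.46789 +0.82094 +0.32732]
    [+0.09281 -0.32267 +0.94195]
t = (-0.0151, 0.0373, 0.4600) m
M0: Pc = R·M0+t = (-0.03916, +0.11334, +0.43549); u = 834.5·(-0.03916)/0.43549 + 312.7 = 237.6597, v = 429.1·(+0.11334)/0.43549 + 230.2 = 341.8786
M1: Pc = R·M1+t = (+0.06455, +0.05813, +0.44644); u = 834.5·(+0.06455)/0.44644 + 312.7 = 433.3600, v = 429.1·(+0.05813)/0.44644 + 230.2 = 286.0727
M2: Pc = R·M2+t = (+0.00896, -0.03874, +0.48451); u = 834.5·(+0.00896)/0.48451 + 312.7 = 328.1323, v = 429.1·(-0.03874)/0.48451 + 230.2 = 195.8899
M3: Pc = R·M3+t = (-0.09475, +0.01647, +0.47356); u = 834.5·(-0.09475)/0.47356 + 312.7 = 145.7327, v = 429.1·(+0.01647)/0.47356 + 230.2 = 245.1234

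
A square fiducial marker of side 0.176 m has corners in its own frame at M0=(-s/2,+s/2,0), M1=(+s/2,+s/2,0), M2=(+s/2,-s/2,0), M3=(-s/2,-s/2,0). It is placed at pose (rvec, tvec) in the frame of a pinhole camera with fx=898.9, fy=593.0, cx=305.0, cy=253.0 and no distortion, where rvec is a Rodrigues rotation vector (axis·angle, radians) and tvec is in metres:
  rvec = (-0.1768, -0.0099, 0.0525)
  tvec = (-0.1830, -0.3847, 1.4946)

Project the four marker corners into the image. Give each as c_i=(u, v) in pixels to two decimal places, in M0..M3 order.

Intrinsics K: fx=898.9, fy=593.0, cx=305.0, cy=253.0
Marker side s = 0.176 m; corners in marker frame (Z=0):
  M0 = (-0.0880, +0.0880, 0)
  M1 = (+0.0880, +0.0880, 0)
  M2 = (+0.0880, -0.0880, 0)
  M3 = (-0.0880, -0.0880, 0)
rvec = (-0.1768, -0.0099, 0.0525), |rvec| = θ = 0.18470 rad = 10.582°
Rodrigues: sinθ=0.18365, 1−cosθ=0.01701; R = I + sinθ·[k]× + (1−cosθ)·[k]×²:
    [+0.99858 -0.05133 -0.01447]
    [+0.05307 +0.98304 +0.17554]
    [+0.00522 -0.17606 +0.98437]
t = (-0.1830, -0.3847, 1.4946) m
M0: Pc = R·M0+t = (-0.27539, -0.30286, +1.47865); u = 898.9·(-0.27539)/1.47865 + 305.0 = 137.5838, v = 593.0·(-0.30286)/1.47865 + 253.0 = 131.5392
M1: Pc = R·M1+t = (-0.09964, -0.29352, +1.47957); u = 898.9·(-0.09964)/1.47957 + 305.0 = 244.4631, v = 593.0·(-0.29352)/1.47957 + 253.0 = 135.3585
M2: Pc = R·M2+t = (-0.09061, -0.46654, +1.51055); u = 898.9·(-0.09061)/1.51055 + 305.0 = 251.0808, v = 593.0·(-0.46654)/1.51055 + 253.0 = 69.8507
M3: Pc = R·M3+t = (-0.26636, -0.47588, +1.50963); u = 898.9·(-0.26636)/1.50963 + 305.0 = 146.3993, v = 593.0·(-0.47588)/1.50963 + 253.0 = 66.0701

c0=(137.58, 131.54) c1=(244.46, 135.36) c2=(251.08, 69.85) c3=(146.40, 66.07)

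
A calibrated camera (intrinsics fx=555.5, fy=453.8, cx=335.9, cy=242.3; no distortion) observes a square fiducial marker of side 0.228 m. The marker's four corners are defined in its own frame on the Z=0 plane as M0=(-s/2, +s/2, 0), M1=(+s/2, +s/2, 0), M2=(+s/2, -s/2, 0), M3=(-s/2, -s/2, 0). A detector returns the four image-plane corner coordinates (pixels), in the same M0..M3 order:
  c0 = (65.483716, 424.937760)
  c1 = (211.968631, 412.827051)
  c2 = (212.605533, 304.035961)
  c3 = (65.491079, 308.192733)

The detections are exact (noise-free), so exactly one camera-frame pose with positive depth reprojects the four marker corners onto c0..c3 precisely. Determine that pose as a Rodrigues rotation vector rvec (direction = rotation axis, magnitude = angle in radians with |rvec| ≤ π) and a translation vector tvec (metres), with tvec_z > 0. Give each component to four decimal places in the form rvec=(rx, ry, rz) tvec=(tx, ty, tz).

Intrinsics K: fx=555.5, fy=453.8, cx=335.9, cy=242.3
Marker side s = 0.228 m; corners in marker frame (Z=0):
  M0 = (-0.1140, +0.1140, 0)
  M1 = (+0.1140, +0.1140, 0)
  M2 = (+0.1140, -0.1140, 0)
  M3 = (-0.1140, -0.1140, 0)
Detected image corners:
  c0 = (65.483716, 424.937760) px
  c1 = (211.968631, 412.827051) px
  c2 = (212.605533, 304.035961) px
  c3 = (65.491079, 308.192733) px
Planar DLT: solve 8×8 A·h = b for H (H[2,2]=1):
  H  [+687.01631 +1.24525 +141.48722]
  H  [+76.93829 +501.04418 +362.47958]
  H  [+0.31076 +0.01949 +1.00000]
B = K⁻¹H; ‖b₁‖=1.093916, ‖b₂‖=1.093916; λ = 2/(‖b₁‖+‖b₂‖) = 0.914147, sign → tz>0 ⇒ λ=+0.914147
r₁ = λ·B[:,0] = (+0.95879,+0.00330,+0.28408); r₂ = λ·B[:,1] = (-0.00872,+0.99980,+0.01782)
r₃ = r₁×r₂ = (-0.28397,-0.01956,+0.95863); SVD([r₁ r₂ r₃]) → R = UVᵀ:
  R  [+0.95879 -0.00872 -0.28397]
  R  [+0.00330 +0.99980 -0.01956]
  R  [+0.28408 +0.01782 +0.95863]
t = (-0.31993, +0.24209, +0.91415) m
tr R = 2.917231; θ = arccos((tr R − 1)/2) = 0.288698 rad = 16.541°
axis k = ((R−Rᵀ)₃₂, (R−Rᵀ)₁₃, (R−Rᵀ)₂₁) / (2 sinθ) = (+0.065646, -0.997619, +0.021125)
rvec = θ·k = (+0.018952, -0.288010, +0.006099)

rvec=(0.0190, -0.2880, 0.0061) tvec=(-0.3199, 0.2421, 0.9141)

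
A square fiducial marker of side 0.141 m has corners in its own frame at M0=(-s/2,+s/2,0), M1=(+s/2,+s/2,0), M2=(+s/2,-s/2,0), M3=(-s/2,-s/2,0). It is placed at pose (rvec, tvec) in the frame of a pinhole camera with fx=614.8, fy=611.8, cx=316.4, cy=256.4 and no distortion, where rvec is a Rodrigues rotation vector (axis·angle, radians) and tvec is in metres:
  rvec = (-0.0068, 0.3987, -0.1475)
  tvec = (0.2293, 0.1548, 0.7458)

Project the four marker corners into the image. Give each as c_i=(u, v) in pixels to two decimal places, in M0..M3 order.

Intrinsics K: fx=614.8, fy=611.8, cx=316.4, cy=256.4
Marker side s = 0.141 m; corners in marker frame (Z=0):
  M0 = (-0.0705, +0.0705, 0)
  M1 = (+0.0705, +0.0705, 0)
  M2 = (+0.0705, -0.0705, 0)
  M3 = (-0.0705, -0.0705, 0)
rvec = (-0.0068, 0.3987, -0.1475), |rvec| = θ = 0.42516 rad = 24.360°
Rodrigues: sinθ=0.41247, 1−cosθ=0.08903; R = I + sinθ·[k]× + (1−cosθ)·[k]×²:
    [+0.91099 +0.14176 +0.38729]
    [-0.14443 +0.98926 -0.02237]
    [-0.38630 -0.03556 +0.92169]
t = (0.2293, 0.1548, 0.7458) m
M0: Pc = R·M0+t = (+0.17507, +0.23473, +0.77053); u = 614.8·(+0.17507)/0.77053 + 316.4 = 456.0868, v = 611.8·(+0.23473)/0.77053 + 256.4 = 442.7724
M1: Pc = R·M1+t = (+0.30352, +0.21436, +0.71606); u = 614.8·(+0.30352)/0.71606 + 316.4 = 576.9982, v = 611.8·(+0.21436)/0.71606 + 256.4 = 439.5495
M2: Pc = R·M2+t = (+0.28353, +0.07487, +0.72107); u = 614.8·(+0.28353)/0.72107 + 316.4 = 558.1437, v = 611.8·(+0.07487)/0.72107 + 256.4 = 319.9280
M3: Pc = R·M3+t = (+0.15508, +0.09524, +0.77554); u = 614.8·(+0.15508)/0.77554 + 316.4 = 439.3382, v = 611.8·(+0.09524)/0.77554 + 256.4 = 331.5314

c0=(456.09, 442.77) c1=(577.00, 439.55) c2=(558.14, 319.93) c3=(439.34, 331.53)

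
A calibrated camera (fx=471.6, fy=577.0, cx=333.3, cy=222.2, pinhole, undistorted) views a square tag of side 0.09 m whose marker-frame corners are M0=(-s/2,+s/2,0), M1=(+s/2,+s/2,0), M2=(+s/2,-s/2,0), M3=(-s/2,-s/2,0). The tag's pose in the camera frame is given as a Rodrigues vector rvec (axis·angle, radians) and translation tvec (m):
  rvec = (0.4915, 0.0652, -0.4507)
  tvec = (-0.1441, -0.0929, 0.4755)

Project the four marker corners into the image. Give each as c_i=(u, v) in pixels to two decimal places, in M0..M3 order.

Intrinsics K: fx=471.6, fy=577.0, cx=333.3, cy=222.2
Marker side s = 0.09 m; corners in marker frame (Z=0):
  M0 = (-0.0450, +0.0450, 0)
  M1 = (+0.0450, +0.0450, 0)
  M2 = (+0.0450, -0.0450, 0)
  M3 = (-0.0450, -0.0450, 0)
rvec = (0.4915, 0.0652, -0.4507), |rvec| = θ = 0.67004 rad = 38.390°
Rodrigues: sinθ=0.62102, 1−cosθ=0.21620; R = I + sinθ·[k]× + (1−cosθ)·[k]×²:
    [+0.90013 +0.43316 -0.04625]
    [-0.40229 +0.78584 -0.46969]
    [-0.16711 +0.44139 +0.88162]
t = (-0.1441, -0.0929, 0.4755) m
M0: Pc = R·M0+t = (-0.16511, -0.03943, +0.50288); u = 471.6·(-0.16511)/0.50288 + 333.3 = 178.4573, v = 577.0·(-0.03943)/0.50288 + 222.2 = 176.9542
M1: Pc = R·M1+t = (-0.08410, -0.07564, +0.48784); u = 471.6·(-0.08410)/0.48784 + 333.3 = 251.9981, v = 577.0·(-0.07564)/0.48784 + 222.2 = 132.7359
M2: Pc = R·M2+t = (-0.12309, -0.14637, +0.44812); u = 471.6·(-0.12309)/0.44812 + 333.3 = 203.7638, v = 577.0·(-0.14637)/0.44812 + 222.2 = 33.7378
M3: Pc = R·M3+t = (-0.20410, -0.11016, +0.46316); u = 471.6·(-0.20410)/0.46316 + 333.3 = 125.4816, v = 577.0·(-0.11016)/0.46316 + 222.2 = 84.9632

c0=(178.46, 176.95) c1=(252.00, 132.74) c2=(203.76, 33.74) c3=(125.48, 84.96)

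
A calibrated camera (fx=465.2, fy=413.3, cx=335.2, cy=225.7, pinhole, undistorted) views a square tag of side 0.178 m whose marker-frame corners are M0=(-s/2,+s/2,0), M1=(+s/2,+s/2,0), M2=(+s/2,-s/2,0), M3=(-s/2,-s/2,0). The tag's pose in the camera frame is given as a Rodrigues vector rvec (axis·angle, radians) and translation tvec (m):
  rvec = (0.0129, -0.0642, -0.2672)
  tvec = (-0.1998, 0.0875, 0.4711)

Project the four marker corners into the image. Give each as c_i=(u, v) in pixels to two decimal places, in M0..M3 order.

Intrinsics K: fx=465.2, fy=413.3, cx=335.2, cy=225.7
Marker side s = 0.178 m; corners in marker frame (Z=0):
  M0 = (-0.0890, +0.0890, 0)
  M1 = (+0.0890, +0.0890, 0)
  M2 = (+0.0890, -0.0890, 0)
  M3 = (-0.0890, -0.0890, 0)
rvec = (0.0129, -0.0642, -0.2672), |rvec| = θ = 0.27511 rad = 15.762°
Rodrigues: sinθ=0.27165, 1−cosθ=0.03760; R = I + sinθ·[k]× + (1−cosθ)·[k]×²:
    [+0.96248 +0.26343 -0.06511]
    [-0.26425 +0.96444 -0.00421]
    [+0.06168 +0.02126 +0.99787]
t = (-0.1998, 0.0875, 0.4711) m
M0: Pc = R·M0+t = (-0.26202, +0.19685, +0.46750); u = 465.2·(-0.26202)/0.46750 + 335.2 = 74.4753, v = 413.3·(+0.19685)/0.46750 + 225.7 = 399.7307
M1: Pc = R·M1+t = (-0.09069, +0.14982, +0.47848); u = 465.2·(-0.09069)/0.47848 + 335.2 = 247.0235, v = 413.3·(+0.14982)/0.47848 + 225.7 = 355.1079
M2: Pc = R·M2+t = (-0.13758, -0.02185, +0.47470); u = 465.2·(-0.13758)/0.47470 + 335.2 = 200.3680, v = 413.3·(-0.02185)/0.47470 + 225.7 = 206.6725
M3: Pc = R·M3+t = (-0.30891, +0.02518, +0.46372); u = 465.2·(-0.30891)/0.46372 + 335.2 = 25.3069, v = 413.3·(+0.02518)/0.46372 + 225.7 = 248.1450

c0=(74.48, 399.73) c1=(247.02, 355.11) c2=(200.37, 206.67) c3=(25.31, 248.15)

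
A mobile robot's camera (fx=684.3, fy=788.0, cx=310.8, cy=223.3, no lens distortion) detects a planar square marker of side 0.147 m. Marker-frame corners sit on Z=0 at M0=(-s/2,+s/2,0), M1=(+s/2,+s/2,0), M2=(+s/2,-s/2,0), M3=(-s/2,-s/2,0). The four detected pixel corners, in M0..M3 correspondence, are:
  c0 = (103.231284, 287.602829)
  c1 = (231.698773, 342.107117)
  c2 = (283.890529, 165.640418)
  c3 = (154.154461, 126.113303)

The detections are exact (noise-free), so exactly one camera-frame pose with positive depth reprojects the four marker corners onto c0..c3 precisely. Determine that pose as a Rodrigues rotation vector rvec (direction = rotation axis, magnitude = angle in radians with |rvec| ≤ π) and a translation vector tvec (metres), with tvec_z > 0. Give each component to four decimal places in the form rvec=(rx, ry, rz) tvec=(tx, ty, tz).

rvec=(-0.1597, 0.3534, 0.2990) tvec=(-0.1137, 0.0042, 0.6487)

Intrinsics K: fx=684.3, fy=788.0, cx=310.8, cy=223.3
Marker side s = 0.147 m; corners in marker frame (Z=0):
  M0 = (-0.0735, +0.0735, 0)
  M1 = (+0.0735, +0.0735, 0)
  M2 = (+0.0735, -0.0735, 0)
  M3 = (-0.0735, -0.0735, 0)
Detected image corners:
  c0 = (103.231284, 287.602829) px
  c1 = (231.698773, 342.107117) px
  c2 = (283.890529, 165.640418) px
  c3 = (154.154461, 126.113303) px
Planar DLT: solve 8×8 A·h = b for H (H[2,2]=1):
  H  [+770.19386 -380.80627 +190.88635]
  H  [+190.38348 +1111.35229 +228.42721]
  H  [-0.55939 -0.15655 +1.00000]
B = K⁻¹H; ‖b₁‖=1.541520, ‖b₂‖=1.541520; λ = 2/(‖b₁‖+‖b₂‖) = 0.648710, sign → tz>0 ⇒ λ=+0.648710
r₁ = λ·B[:,0] = (+0.89495,+0.25956,-0.36288); r₂ = λ·B[:,1] = (-0.31488,+0.94368,-0.10156)
r₃ = r₁×r₂ = (+0.31609,+0.20515,+0.92628); SVD([r₁ r₂ r₃]) → R = UVᵀ:
  R  [+0.89495 -0.31488 +0.31609]
  R  [+0.25956 +0.94368 +0.20515]
  R  [-0.36288 -0.10156 +0.92628]
t = (-0.11368, +0.00422, +0.64871) m
tr R = 2.764922; θ = arccos((tr R − 1)/2) = 0.489728 rad = 28.059°
axis k = ((R−Rᵀ)₃₂, (R−Rᵀ)₁₃, (R−Rᵀ)₂₁) / (2 sinθ) = (-0.326018, +0.721717, +0.610603)
rvec = θ·k = (-0.159660, +0.353445, +0.299029)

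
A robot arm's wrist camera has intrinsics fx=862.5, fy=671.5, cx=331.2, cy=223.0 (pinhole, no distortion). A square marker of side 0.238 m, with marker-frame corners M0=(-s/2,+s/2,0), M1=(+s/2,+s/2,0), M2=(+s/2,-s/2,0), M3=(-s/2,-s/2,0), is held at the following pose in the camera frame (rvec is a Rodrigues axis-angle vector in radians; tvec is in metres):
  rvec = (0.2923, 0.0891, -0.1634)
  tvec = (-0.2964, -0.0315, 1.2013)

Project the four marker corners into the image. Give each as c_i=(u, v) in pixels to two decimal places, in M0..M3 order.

c0=(59.70, 275.97) c1=(219.02, 257.84) c2=(181.81, 129.14) c3=(14.35, 151.16)

Intrinsics K: fx=862.5, fy=671.5, cx=331.2, cy=223.0
Marker side s = 0.238 m; corners in marker frame (Z=0):
  M0 = (-0.1190, +0.1190, 0)
  M1 = (+0.1190, +0.1190, 0)
  M2 = (+0.1190, -0.1190, 0)
  M3 = (-0.1190, -0.1190, 0)
rvec = (0.2923, 0.0891, -0.1634), |rvec| = θ = 0.34652 rad = 19.854°
Rodrigues: sinθ=0.33963, 1−cosθ=0.05944; R = I + sinθ·[k]× + (1−cosθ)·[k]×²:
    [+0.98285 +0.17304 +0.06368]
    [-0.14726 +0.94449 -0.29369]
    [-0.11097 +0.27928 +0.95378]
t = (-0.2964, -0.0315, 1.2013) m
M0: Pc = R·M0+t = (-0.39277, +0.09842, +1.24774); u = 862.5·(-0.39277)/1.24774 + 331.2 = 59.6994, v = 671.5·(+0.09842)/1.24774 + 223.0 = 275.9659
M1: Pc = R·M1+t = (-0.15885, +0.06337, +1.22133); u = 862.5·(-0.15885)/1.22133 + 331.2 = 219.0215, v = 671.5·(+0.06337)/1.22133 + 223.0 = 257.8419
M2: Pc = R·M2+t = (-0.20003, -0.16142, +1.15486); u = 862.5·(-0.20003)/1.15486 + 331.2 = 181.8071, v = 671.5·(-0.16142)/1.15486 + 223.0 = 129.1427
M3: Pc = R·M3+t = (-0.43395, -0.12637, +1.18127); u = 862.5·(-0.43395)/1.18127 + 331.2 = 14.3522, v = 671.5·(-0.12637)/1.18127 + 223.0 = 151.1639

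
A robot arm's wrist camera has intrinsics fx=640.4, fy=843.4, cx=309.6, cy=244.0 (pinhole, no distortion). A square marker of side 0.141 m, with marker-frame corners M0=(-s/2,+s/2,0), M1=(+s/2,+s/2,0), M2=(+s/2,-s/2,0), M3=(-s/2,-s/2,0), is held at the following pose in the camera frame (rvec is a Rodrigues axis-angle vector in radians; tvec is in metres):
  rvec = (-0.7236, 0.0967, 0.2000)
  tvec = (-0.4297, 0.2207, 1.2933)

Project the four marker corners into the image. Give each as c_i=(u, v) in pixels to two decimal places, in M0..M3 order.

c0=(48.25, 419.43) c1=(114.88, 436.81) c2=(142.87, 358.06) c3=(80.29, 343.15)

Intrinsics K: fx=640.4, fy=843.4, cx=309.6, cy=244.0
Marker side s = 0.141 m; corners in marker frame (Z=0):
  M0 = (-0.0705, +0.0705, 0)
  M1 = (+0.0705, +0.0705, 0)
  M2 = (+0.0705, -0.0705, 0)
  M3 = (-0.0705, -0.0705, 0)
rvec = (-0.7236, 0.0967, 0.2000), |rvec| = θ = 0.75693 rad = 43.369°
Rodrigues: sinθ=0.68670, 1−cosθ=0.27305; R = I + sinθ·[k]× + (1−cosθ)·[k]×²:
    [+0.97648 -0.21479 +0.01876]
    [+0.14809 +0.73140 +0.66567]
    [-0.15670 -0.64724 +0.74601]
t = (-0.4297, 0.2207, 1.2933) m
M0: Pc = R·M0+t = (-0.51368, +0.26182, +1.25872); u = 640.4·(-0.51368)/1.25872 + 309.6 = 48.2517, v = 843.4·(+0.26182)/1.25872 + 244.0 = 419.4340
M1: Pc = R·M1+t = (-0.37600, +0.28270, +1.23662); u = 640.4·(-0.37600)/1.23662 + 309.6 = 114.8835, v = 843.4·(+0.28270)/1.23662 + 244.0 = 436.8098
M2: Pc = R·M2+t = (-0.34572, +0.17958, +1.32788); u = 640.4·(-0.34572)/1.32788 + 309.6 = 142.8713, v = 843.4·(+0.17958)/1.32788 + 244.0 = 358.0575
M3: Pc = R·M3+t = (-0.48340, +0.15870, +1.34998); u = 640.4·(-0.48340)/1.34998 + 309.6 = 80.2859, v = 843.4·(+0.15870)/1.34998 + 244.0 = 343.1452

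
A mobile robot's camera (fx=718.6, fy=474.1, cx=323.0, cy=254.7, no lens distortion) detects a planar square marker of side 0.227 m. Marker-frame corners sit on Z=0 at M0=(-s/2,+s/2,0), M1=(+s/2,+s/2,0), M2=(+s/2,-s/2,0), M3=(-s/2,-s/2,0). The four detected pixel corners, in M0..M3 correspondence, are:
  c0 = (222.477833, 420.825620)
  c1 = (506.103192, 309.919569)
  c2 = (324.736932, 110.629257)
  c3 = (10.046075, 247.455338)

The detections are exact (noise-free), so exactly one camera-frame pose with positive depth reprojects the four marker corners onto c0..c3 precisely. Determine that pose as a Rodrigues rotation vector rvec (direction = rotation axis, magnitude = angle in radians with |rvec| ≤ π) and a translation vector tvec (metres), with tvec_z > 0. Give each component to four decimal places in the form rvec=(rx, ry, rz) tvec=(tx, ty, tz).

rvec=(0.2990, 0.0175, -0.5674) tvec=(-0.0345, 0.0245, 0.4577)

Intrinsics K: fx=718.6, fy=474.1, cx=323.0, cy=254.7
Marker side s = 0.227 m; corners in marker frame (Z=0):
  M0 = (-0.1135, +0.1135, 0)
  M1 = (+0.1135, +0.1135, 0)
  M2 = (+0.1135, -0.1135, 0)
  M3 = (-0.1135, -0.1135, 0)
Detected image corners:
  c0 = (222.477833, 420.825620) px
  c1 = (506.103192, 309.919569) px
  c2 = (324.736932, 110.629257) px
  c3 = (10.046075, 247.455338) px
Planar DLT: solve 8×8 A·h = b for H (H[2,2]=1):
  H  [+1256.13778 +1028.25012 +268.88619]
  H  [-600.24127 +982.44476 +280.04886]
  H  [-0.21475 +0.59880 +1.00000]
B = K⁻¹H; ‖b₁‖=2.184633, ‖b₂‖=2.184633; λ = 2/(‖b₁‖+‖b₂‖) = 0.457743, sign → tz>0 ⇒ λ=+0.457743
r₁ = λ·B[:,0] = (+0.84433,-0.52672,-0.09830); r₂ = λ·B[:,1] = (+0.53179,+0.80130,+0.27410)
r₃ = r₁×r₂ = (-0.06561,-0.28370,+0.95667); SVD([r₁ r₂ r₃]) → R = UVᵀ:
  R  [+0.84433 +0.53179 -0.06561]
  R  [-0.52672 +0.80130 -0.28370]
  R  [-0.09830 +0.27410 +0.95667]
t = (-0.03447, +0.02447, +0.45774) m
tr R = 2.602296; θ = arccos((tr R − 1)/2) = 0.641586 rad = 36.760°
axis k = ((R−Rᵀ)₃₂, (R−Rᵀ)₁₃, (R−Rᵀ)₂₁) / (2 sinθ) = (+0.466024, +0.027314, -0.884350)
rvec = θ·k = (+0.298995, +0.017524, -0.567386)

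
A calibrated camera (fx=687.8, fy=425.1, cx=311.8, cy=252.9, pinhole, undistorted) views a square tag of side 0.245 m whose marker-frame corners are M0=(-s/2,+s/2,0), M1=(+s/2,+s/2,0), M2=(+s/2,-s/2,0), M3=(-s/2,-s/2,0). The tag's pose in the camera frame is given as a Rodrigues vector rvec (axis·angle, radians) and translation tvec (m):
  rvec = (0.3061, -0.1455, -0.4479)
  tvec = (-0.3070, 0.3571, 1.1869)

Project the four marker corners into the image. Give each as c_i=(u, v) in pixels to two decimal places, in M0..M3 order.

c0=(104.55, 433.30) c1=(229.18, 393.11) c2=(164.80, 325.51) c3=(30.55, 367.45)

Intrinsics K: fx=687.8, fy=425.1, cx=311.8, cy=252.9
Marker side s = 0.245 m; corners in marker frame (Z=0):
  M0 = (-0.1225, +0.1225, 0)
  M1 = (+0.1225, +0.1225, 0)
  M2 = (+0.1225, -0.1225, 0)
  M3 = (-0.1225, -0.1225, 0)
rvec = (0.3061, -0.1455, -0.4479), |rvec| = θ = 0.56168 rad = 32.182°
Rodrigues: sinθ=0.53261, 1−cosθ=0.15364; R = I + sinθ·[k]× + (1−cosθ)·[k]×²:
    [+0.89199 +0.40303 -0.20474]
    [-0.44641 +0.85667 -0.25852]
    [+0.07120 +0.32199 +0.94406]
t = (-0.3070, 0.3571, 1.1869) m
M0: Pc = R·M0+t = (-0.36690, +0.51673, +1.21762); u = 687.8·(-0.36690)/1.21762 + 311.8 = 104.5497, v = 425.1·(+0.51673)/1.21762 + 252.9 = 433.3014
M1: Pc = R·M1+t = (-0.14836, +0.40736, +1.23507); u = 687.8·(-0.14836)/1.23507 + 311.8 = 229.1794, v = 425.1·(+0.40736)/1.23507 + 252.9 = 393.1092
M2: Pc = R·M2+t = (-0.24710, +0.19747, +1.15618); u = 687.8·(-0.24710)/1.15618 + 311.8 = 164.8013, v = 425.1·(+0.19747)/1.15618 + 252.9 = 325.5062
M3: Pc = R·M3+t = (-0.46564, +0.30684, +1.13873); u = 687.8·(-0.46564)/1.13873 + 311.8 = 30.5514, v = 425.1·(+0.30684)/1.13873 + 252.9 = 367.4472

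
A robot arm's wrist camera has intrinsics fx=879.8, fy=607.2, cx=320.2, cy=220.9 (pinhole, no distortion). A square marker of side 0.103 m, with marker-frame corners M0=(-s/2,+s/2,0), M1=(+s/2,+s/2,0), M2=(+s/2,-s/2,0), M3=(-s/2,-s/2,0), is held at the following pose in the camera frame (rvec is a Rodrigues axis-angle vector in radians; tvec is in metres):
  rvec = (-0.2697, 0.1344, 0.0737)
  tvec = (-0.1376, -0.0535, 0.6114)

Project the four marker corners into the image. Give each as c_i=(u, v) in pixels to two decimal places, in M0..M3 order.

c0=(39.44, 214.07) c1=(184.12, 219.68) c2=(203.31, 122.38) c3=(64.33, 119.26)

Intrinsics K: fx=879.8, fy=607.2, cx=320.2, cy=220.9
Marker side s = 0.103 m; corners in marker frame (Z=0):
  M0 = (-0.0515, +0.0515, 0)
  M1 = (+0.0515, +0.0515, 0)
  M2 = (+0.0515, -0.0515, 0)
  M3 = (-0.0515, -0.0515, 0)
rvec = (-0.2697, 0.1344, 0.0737), |rvec| = θ = 0.31021 rad = 17.774°
Rodrigues: sinθ=0.30526, 1−cosθ=0.04773; R = I + sinθ·[k]× + (1−cosθ)·[k]×²:
    [+0.98835 -0.09050 +0.12240]
    [+0.05454 +0.96123 +0.27031]
    [-0.14211 -0.26048 +0.95496]
t = (-0.1376, -0.0535, 0.6114) m
M0: Pc = R·M0+t = (-0.19316, -0.00681, +0.60530); u = 879.8·(-0.19316)/0.60530 + 320.2 = 39.4439, v = 607.2·(-0.00681)/0.60530 + 220.9 = 214.0729
M1: Pc = R·M1+t = (-0.09136, -0.00119, +0.59067); u = 879.8·(-0.09136)/0.59067 + 320.2 = 184.1173, v = 607.2·(-0.00119)/0.59067 + 220.9 = 219.6790
M2: Pc = R·M2+t = (-0.08204, -0.10019, +0.61750); u = 879.8·(-0.08204)/0.61750 + 320.2 = 203.3115, v = 607.2·(-0.10019)/0.61750 + 220.9 = 122.3764
M3: Pc = R·M3+t = (-0.18384, -0.10581, +0.63213); u = 879.8·(-0.18384)/0.63213 + 320.2 = 64.3340, v = 607.2·(-0.10581)/0.63213 + 220.9 = 119.2614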